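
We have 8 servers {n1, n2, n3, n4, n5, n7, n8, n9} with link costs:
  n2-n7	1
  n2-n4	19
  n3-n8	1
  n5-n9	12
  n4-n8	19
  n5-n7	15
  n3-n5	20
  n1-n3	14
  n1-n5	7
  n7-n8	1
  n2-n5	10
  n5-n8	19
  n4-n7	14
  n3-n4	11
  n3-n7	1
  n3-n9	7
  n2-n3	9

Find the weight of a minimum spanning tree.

38

Kruskal: consider edges lightest-first.
n2-n7 (1): add — endpoints in different components.
n3-n7 (1): add — endpoints in different components.
n3-n8 (1): add — endpoints in different components.
n7-n8 (1): skip — n8 and n7 already connected.
n1-n5 (7): add — endpoints in different components.
n3-n9 (7): add — endpoints in different components.
n2-n3 (9): skip — n3 and n2 already connected.
n2-n5 (10): add — endpoints in different components.
n3-n4 (11): add — endpoints in different components.
MST edges: n2-n7, n3-n7, n3-n8, n1-n5, n3-n9, n2-n5, n3-n4; total weight 1+1+1+7+7+10+11 = 38.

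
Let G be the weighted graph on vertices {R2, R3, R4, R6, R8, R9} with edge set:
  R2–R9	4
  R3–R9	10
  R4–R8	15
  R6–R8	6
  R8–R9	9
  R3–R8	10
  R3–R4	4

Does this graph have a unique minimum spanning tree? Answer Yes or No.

No

Kruskal's algorithm — process edges by increasing weight (ties by edge label):
R2–R9 (4): add. Components now {R3} {R2,R9} {R4} {R8} {R6}
R3–R4 (4): add. Components now {R3,R4} {R2,R9} {R8} {R6}
R6–R8 (6): add. Components now {R3,R4} {R2,R9} {R6,R8}
R8–R9 (9): add. Components now {R3,R4} {R2,R6,R8,R9}
R3–R8 (10): add. Components now {R2,R3,R4,R6,R8,R9}
Non-tree edge R3–R9 has weight 10, equal to the heaviest edge on its tree cycle — swapping gives another MST of the same weight. Not unique.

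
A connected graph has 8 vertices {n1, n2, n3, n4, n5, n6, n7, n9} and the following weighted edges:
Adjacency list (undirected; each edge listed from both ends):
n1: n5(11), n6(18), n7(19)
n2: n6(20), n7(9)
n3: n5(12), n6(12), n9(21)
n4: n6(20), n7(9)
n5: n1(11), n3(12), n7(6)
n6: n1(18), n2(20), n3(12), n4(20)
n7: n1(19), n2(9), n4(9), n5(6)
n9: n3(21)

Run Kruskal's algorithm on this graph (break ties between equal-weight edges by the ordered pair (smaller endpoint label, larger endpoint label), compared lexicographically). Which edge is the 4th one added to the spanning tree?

Sort edges by weight, then run Kruskal:
n5-n7 (6): add — endpoints in different components.
n2-n7 (9): add — endpoints in different components.
n4-n7 (9): add — endpoints in different components.
n1-n5 (11): add — endpoints in different components.
n3-n5 (12): add — endpoints in different components.
n3-n6 (12): add — endpoints in different components.
n1-n6 (18): skip — n1 and n6 already connected.
n1-n7 (19): skip — n1 and n7 already connected.
n2-n6 (20): skip — n6 and n2 already connected.
n4-n6 (20): skip — n4 and n6 already connected.
n3-n9 (21): add — endpoints in different components.
The 4th edge added is n1-n5.

n1-n5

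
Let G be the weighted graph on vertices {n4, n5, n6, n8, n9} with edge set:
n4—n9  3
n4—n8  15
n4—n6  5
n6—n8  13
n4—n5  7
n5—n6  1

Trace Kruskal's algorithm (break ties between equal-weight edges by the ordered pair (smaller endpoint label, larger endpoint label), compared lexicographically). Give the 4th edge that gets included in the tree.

Kruskal's algorithm — process edges by increasing weight (ties by edge label):
n5—n6 (1): add — endpoints in different components.
n4—n9 (3): add — endpoints in different components.
n4—n6 (5): add — endpoints in different components.
n4—n5 (7): skip — n4 and n5 already connected.
n6—n8 (13): add — endpoints in different components.
The 4th edge added is n6—n8.

n6-n8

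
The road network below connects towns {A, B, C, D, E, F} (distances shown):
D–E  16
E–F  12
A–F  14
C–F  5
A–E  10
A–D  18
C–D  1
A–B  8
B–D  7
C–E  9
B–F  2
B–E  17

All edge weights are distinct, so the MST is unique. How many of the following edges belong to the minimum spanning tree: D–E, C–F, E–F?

1

Kruskal's algorithm — process edges by increasing weight (ties by edge label):
C–D (1): add — endpoints in different components.
B–F (2): add — endpoints in different components.
C–F (5): add — endpoints in different components.
B–D (7): skip — B and D already connected.
A–B (8): add — endpoints in different components.
C–E (9): add — endpoints in different components.
MST edge set: {C–D, B–F, C–F, A–B, C–E}.
Of the listed edges, {C–F} are in the MST → 1.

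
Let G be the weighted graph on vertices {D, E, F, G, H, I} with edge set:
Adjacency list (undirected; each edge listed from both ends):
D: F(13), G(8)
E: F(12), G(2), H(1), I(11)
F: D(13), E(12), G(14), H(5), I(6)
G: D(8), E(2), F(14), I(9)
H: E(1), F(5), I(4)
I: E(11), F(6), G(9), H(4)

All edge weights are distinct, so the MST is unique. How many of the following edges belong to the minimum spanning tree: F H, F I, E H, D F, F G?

2

Kruskal: consider edges lightest-first.
E H (1): add — endpoints in different components.
E G (2): add — endpoints in different components.
H I (4): add — endpoints in different components.
F H (5): add — endpoints in different components.
F I (6): skip — F and I already connected.
D G (8): add — endpoints in different components.
MST edge set: {E H, E G, H I, F H, D G}.
Of the listed edges, {F H, E H} are in the MST → 2.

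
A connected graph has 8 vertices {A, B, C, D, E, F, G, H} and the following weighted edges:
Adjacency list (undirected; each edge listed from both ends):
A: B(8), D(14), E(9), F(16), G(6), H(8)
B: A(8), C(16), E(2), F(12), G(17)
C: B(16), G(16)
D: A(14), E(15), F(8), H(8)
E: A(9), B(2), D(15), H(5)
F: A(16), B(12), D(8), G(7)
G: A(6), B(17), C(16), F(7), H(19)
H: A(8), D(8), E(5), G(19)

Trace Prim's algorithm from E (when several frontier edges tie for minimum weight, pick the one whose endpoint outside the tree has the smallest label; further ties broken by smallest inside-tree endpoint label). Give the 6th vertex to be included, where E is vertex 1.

Prim, starting at E.
Step 1: cheapest edge leaving the tree is B–E (2); add B.
Step 2: cheapest edge leaving the tree is E–H (5); add H.
Step 3: cheapest edge leaving the tree is A–B (8); add A.
Step 4: cheapest edge leaving the tree is A–G (6); add G.
Step 5: cheapest edge leaving the tree is F–G (7); add F.
Step 6: cheapest edge leaving the tree is D–F (8); add D.
Step 7: cheapest edge leaving the tree is B–C (16); add C.
Vertex order: E, B, H, A, G, F, D, C. The 6th vertex is F.

F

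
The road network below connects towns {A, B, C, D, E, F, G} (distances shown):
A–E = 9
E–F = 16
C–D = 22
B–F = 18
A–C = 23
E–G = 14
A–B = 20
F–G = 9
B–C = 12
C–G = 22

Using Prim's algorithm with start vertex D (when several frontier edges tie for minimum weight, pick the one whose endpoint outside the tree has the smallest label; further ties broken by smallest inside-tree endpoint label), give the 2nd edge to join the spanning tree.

B-C

Prim, starting at D.
Step 1: cheapest edge leaving the tree is C–D (22); add C.
Step 2: cheapest edge leaving the tree is B–C (12); add B.
Step 3: cheapest edge leaving the tree is B–F (18); add F.
Step 4: cheapest edge leaving the tree is F–G (9); add G.
Step 5: cheapest edge leaving the tree is E–G (14); add E.
Step 6: cheapest edge leaving the tree is A–E (9); add A.
The 2nd edge added is B–C.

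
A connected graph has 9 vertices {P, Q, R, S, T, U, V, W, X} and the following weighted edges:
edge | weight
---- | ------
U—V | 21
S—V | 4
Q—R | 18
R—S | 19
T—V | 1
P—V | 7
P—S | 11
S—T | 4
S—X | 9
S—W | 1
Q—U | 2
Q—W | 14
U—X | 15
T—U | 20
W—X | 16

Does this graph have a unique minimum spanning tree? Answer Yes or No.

Sort edges by weight, then run Kruskal:
S—W (1): add — endpoints in different components.
T—V (1): add — endpoints in different components.
Q—U (2): add — endpoints in different components.
S—T (4): add — endpoints in different components.
S—V (4): skip — V and S already connected.
P—V (7): add — endpoints in different components.
S—X (9): add — endpoints in different components.
P—S (11): skip — S and P already connected.
Q—W (14): add — endpoints in different components.
U—X (15): skip — X and U already connected.
W—X (16): skip — W and X already connected.
Q—R (18): add — endpoints in different components.
Non-tree edge S—V has weight 4, equal to the heaviest edge on its tree cycle — swapping gives another MST of the same weight. Not unique.

No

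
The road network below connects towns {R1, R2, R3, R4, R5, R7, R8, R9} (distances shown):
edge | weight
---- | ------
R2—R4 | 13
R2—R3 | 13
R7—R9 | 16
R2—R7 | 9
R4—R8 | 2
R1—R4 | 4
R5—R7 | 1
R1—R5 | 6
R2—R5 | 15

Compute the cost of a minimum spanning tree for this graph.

Kruskal: consider edges lightest-first.
R5—R7 (1): add — endpoints in different components.
R4—R8 (2): add — endpoints in different components.
R1—R4 (4): add — endpoints in different components.
R1—R5 (6): add — endpoints in different components.
R2—R7 (9): add — endpoints in different components.
R2—R3 (13): add — endpoints in different components.
R2—R4 (13): skip — R4 and R2 already connected.
R2—R5 (15): skip — R2 and R5 already connected.
R7—R9 (16): add — endpoints in different components.
MST edges: R5—R7, R4—R8, R1—R4, R1—R5, R2—R7, R2—R3, R7—R9; total weight 1+2+4+6+9+13+16 = 51.

51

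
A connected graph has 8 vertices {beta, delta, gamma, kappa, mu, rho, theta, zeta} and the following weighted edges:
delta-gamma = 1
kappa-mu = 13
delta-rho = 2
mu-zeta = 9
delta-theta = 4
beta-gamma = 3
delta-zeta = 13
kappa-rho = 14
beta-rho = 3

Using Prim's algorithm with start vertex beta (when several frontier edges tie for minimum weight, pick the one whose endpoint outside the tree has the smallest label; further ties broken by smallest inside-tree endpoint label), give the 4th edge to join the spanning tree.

delta-theta

Prim, starting at beta.
Step 1: cheapest edge leaving the tree is beta-gamma (3); add gamma.
Step 2: cheapest edge leaving the tree is delta-gamma (1); add delta.
Step 3: cheapest edge leaving the tree is delta-rho (2); add rho.
Step 4: cheapest edge leaving the tree is delta-theta (4); add theta.
Step 5: cheapest edge leaving the tree is delta-zeta (13); add zeta.
Step 6: cheapest edge leaving the tree is mu-zeta (9); add mu.
Step 7: cheapest edge leaving the tree is kappa-mu (13); add kappa.
The 4th edge added is delta-theta.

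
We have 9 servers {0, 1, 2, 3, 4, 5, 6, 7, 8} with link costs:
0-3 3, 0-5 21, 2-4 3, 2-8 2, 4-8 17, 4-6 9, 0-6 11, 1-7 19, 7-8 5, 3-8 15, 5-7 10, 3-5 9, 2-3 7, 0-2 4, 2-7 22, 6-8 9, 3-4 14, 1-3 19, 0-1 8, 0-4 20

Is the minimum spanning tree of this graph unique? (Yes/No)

Sort edges by weight, then run Kruskal:
2-8 (2): add — endpoints in different components.
0-3 (3): add — endpoints in different components.
2-4 (3): add — endpoints in different components.
0-2 (4): add — endpoints in different components.
7-8 (5): add — endpoints in different components.
2-3 (7): skip — 2 and 3 already connected.
0-1 (8): add — endpoints in different components.
3-5 (9): add — endpoints in different components.
4-6 (9): add — endpoints in different components.
Non-tree edge 6-8 has weight 9, equal to the heaviest edge on its tree cycle — swapping gives another MST of the same weight. Not unique.

No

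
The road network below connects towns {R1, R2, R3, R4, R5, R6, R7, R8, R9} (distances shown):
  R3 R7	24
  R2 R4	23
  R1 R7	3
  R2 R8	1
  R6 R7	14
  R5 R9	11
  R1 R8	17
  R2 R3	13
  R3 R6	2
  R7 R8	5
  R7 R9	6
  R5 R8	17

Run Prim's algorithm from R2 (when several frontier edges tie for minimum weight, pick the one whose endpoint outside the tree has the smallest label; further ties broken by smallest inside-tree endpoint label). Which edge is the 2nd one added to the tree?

R7-R8

Prim's algorithm from R2:
Step 1: frontier [R2 R8 1, R2 R3 13, R2 R4 23] → take R2 R8 (1); add R8.
Step 2: frontier [R2 R3 13, R2 R4 23, R7 R8 5, R1 R8 17, R5 R8 17] → take R7 R8 (5); add R7.
Step 3: frontier [R2 R3 13, R2 R4 23, R1 R7 3, R7 R9 6, R6 R7 14, R3 R7 24, R1 R8 17, R5 R8 17] → take R1 R7 (3); add R1.
Step 4: frontier [R2 R3 13, R2 R4 23, R7 R9 6, R6 R7 14, R3 R7 24, R5 R8 17] → take R7 R9 (6); add R9.
Step 5: frontier [R2 R3 13, R2 R4 23, R6 R7 14, R3 R7 24, R5 R8 17, R5 R9 11] → take R5 R9 (11); add R5.
Step 6: frontier [R2 R3 13, R2 R4 23, R6 R7 14, R3 R7 24] → take R2 R3 (13); add R3.
Step 7: frontier [R2 R4 23, R3 R6 2, R6 R7 14] → take R3 R6 (2); add R6.
Step 8: frontier [R2 R4 23] → take R2 R4 (23); add R4.
The 2nd edge added is R7 R8.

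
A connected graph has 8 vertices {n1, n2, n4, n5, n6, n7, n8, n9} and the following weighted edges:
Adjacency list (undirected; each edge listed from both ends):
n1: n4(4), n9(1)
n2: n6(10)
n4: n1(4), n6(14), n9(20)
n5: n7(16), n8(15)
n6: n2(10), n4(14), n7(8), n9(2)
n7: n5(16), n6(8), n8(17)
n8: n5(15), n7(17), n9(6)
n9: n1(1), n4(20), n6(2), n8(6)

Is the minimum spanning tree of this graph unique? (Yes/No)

Sort edges by weight, then run Kruskal:
n1–n9 (1): add — endpoints in different components.
n6–n9 (2): add — endpoints in different components.
n1–n4 (4): add — endpoints in different components.
n8–n9 (6): add — endpoints in different components.
n6–n7 (8): add — endpoints in different components.
n2–n6 (10): add — endpoints in different components.
n4–n6 (14): skip — n6 and n4 already connected.
n5–n8 (15): add — endpoints in different components.
Every non-tree edge has weight strictly greater than the heaviest edge on the tree path between its endpoints, so the MST is unique.

Yes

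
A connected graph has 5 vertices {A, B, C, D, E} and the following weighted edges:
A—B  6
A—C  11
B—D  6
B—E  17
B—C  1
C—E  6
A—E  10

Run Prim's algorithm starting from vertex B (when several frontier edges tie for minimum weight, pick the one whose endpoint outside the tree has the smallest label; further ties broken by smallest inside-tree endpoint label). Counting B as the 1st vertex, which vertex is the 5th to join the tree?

Prim, starting at B.
Step 1: cheapest edge leaving the tree is B—C (1); add C.
Step 2: cheapest edge leaving the tree is A—B (6); add A.
Step 3: cheapest edge leaving the tree is B—D (6); add D.
Step 4: cheapest edge leaving the tree is C—E (6); add E.
Vertex order: B, C, A, D, E. The 5th vertex is E.

E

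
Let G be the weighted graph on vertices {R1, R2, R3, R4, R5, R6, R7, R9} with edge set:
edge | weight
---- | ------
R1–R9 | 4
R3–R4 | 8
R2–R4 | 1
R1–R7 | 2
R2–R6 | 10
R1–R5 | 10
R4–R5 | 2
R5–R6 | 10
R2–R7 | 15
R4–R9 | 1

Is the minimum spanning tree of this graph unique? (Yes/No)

Kruskal: consider edges lightest-first.
R2–R4 (1): add — endpoints in different components.
R4–R9 (1): add — endpoints in different components.
R1–R7 (2): add — endpoints in different components.
R4–R5 (2): add — endpoints in different components.
R1–R9 (4): add — endpoints in different components.
R3–R4 (8): add — endpoints in different components.
R1–R5 (10): skip — R1 and R5 already connected.
R2–R6 (10): add — endpoints in different components.
Non-tree edge R5–R6 has weight 10, equal to the heaviest edge on its tree cycle — swapping gives another MST of the same weight. Not unique.

No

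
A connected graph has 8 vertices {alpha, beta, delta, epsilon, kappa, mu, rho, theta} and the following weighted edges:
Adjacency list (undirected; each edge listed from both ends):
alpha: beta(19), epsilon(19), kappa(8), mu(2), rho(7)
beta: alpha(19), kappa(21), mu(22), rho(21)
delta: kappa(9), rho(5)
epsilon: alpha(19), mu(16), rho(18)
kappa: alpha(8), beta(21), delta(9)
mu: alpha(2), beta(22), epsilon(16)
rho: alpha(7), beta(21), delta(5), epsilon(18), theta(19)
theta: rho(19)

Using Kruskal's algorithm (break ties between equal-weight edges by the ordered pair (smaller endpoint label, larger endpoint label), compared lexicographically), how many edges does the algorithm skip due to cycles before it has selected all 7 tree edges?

Sort edges by weight, then run Kruskal:
alpha—mu (2): add — endpoints in different components.
delta—rho (5): add — endpoints in different components.
alpha—rho (7): add — endpoints in different components.
alpha—kappa (8): add — endpoints in different components.
delta—kappa (9): skip — delta and kappa already connected.
epsilon—mu (16): add — endpoints in different components.
epsilon—rho (18): skip — epsilon and rho already connected.
alpha—beta (19): add — endpoints in different components.
alpha—epsilon (19): skip — alpha and epsilon already connected.
rho—theta (19): add — endpoints in different components.
Edges rejected before the tree was complete: 3.

3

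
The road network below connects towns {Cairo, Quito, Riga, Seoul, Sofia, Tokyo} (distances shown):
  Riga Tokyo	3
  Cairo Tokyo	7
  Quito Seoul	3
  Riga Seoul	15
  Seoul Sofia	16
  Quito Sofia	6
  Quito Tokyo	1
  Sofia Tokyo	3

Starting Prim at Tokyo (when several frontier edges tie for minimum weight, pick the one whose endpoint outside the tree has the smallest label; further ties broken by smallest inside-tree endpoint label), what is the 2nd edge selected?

Riga-Tokyo

Prim, starting at Tokyo.
Step 1: cheapest edge leaving the tree is Quito Tokyo (1); add Quito.
Step 2: cheapest edge leaving the tree is Riga Tokyo (3); add Riga.
Step 3: cheapest edge leaving the tree is Quito Seoul (3); add Seoul.
Step 4: cheapest edge leaving the tree is Sofia Tokyo (3); add Sofia.
Step 5: cheapest edge leaving the tree is Cairo Tokyo (7); add Cairo.
The 2nd edge added is Riga Tokyo.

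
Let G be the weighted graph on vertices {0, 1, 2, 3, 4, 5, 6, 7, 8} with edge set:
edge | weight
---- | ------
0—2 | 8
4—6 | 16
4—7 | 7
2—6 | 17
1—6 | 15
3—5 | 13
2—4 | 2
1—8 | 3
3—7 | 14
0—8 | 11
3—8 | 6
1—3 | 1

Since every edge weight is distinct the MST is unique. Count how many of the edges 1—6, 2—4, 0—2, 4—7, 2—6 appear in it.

4

Kruskal's algorithm — process edges by increasing weight (ties by edge label):
1—3 (1): add — endpoints in different components.
2—4 (2): add — endpoints in different components.
1—8 (3): add — endpoints in different components.
3—8 (6): skip — 3 and 8 already connected.
4—7 (7): add — endpoints in different components.
0—2 (8): add — endpoints in different components.
0—8 (11): add — endpoints in different components.
3—5 (13): add — endpoints in different components.
3—7 (14): skip — 3 and 7 already connected.
1—6 (15): add — endpoints in different components.
MST edge set: {1—3, 2—4, 1—8, 4—7, 0—2, 0—8, 3—5, 1—6}.
Of the listed edges, {1—6, 2—4, 0—2, 4—7} are in the MST → 4.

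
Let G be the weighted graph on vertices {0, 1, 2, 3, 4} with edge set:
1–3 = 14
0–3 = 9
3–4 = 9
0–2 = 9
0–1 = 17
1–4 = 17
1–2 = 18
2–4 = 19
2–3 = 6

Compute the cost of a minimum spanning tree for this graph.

38

Kruskal: consider edges lightest-first.
2–3 (6): add — endpoints in different components.
0–2 (9): add — endpoints in different components.
0–3 (9): skip — 0 and 3 already connected.
3–4 (9): add — endpoints in different components.
1–3 (14): add — endpoints in different components.
MST edges: 2–3, 0–2, 3–4, 1–3; total weight 6+9+9+14 = 38.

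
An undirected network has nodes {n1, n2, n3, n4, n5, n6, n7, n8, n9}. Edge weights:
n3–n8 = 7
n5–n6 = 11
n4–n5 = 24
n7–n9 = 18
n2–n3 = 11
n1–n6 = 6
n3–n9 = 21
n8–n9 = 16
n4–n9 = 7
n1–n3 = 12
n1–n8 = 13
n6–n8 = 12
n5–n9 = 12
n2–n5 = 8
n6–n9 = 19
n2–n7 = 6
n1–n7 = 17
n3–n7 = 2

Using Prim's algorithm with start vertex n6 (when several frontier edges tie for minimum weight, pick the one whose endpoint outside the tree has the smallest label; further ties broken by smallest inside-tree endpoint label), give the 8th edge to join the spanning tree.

n4-n9

Prim's algorithm from n6:
Step 1: cheapest edge leaving the tree is n1–n6 (6); add n1.
Step 2: cheapest edge leaving the tree is n5–n6 (11); add n5.
Step 3: cheapest edge leaving the tree is n2–n5 (8); add n2.
Step 4: cheapest edge leaving the tree is n2–n7 (6); add n7.
Step 5: cheapest edge leaving the tree is n3–n7 (2); add n3.
Step 6: cheapest edge leaving the tree is n3–n8 (7); add n8.
Step 7: cheapest edge leaving the tree is n5–n9 (12); add n9.
Step 8: cheapest edge leaving the tree is n4–n9 (7); add n4.
The 8th edge added is n4–n9.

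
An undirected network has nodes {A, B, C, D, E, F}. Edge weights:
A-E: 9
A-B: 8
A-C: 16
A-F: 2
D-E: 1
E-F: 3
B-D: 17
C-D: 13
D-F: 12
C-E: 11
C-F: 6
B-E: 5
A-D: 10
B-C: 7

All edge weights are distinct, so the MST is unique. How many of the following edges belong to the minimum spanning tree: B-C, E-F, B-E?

Kruskal's algorithm — process edges by increasing weight (ties by edge label):
D-E (1): add — endpoints in different components.
A-F (2): add — endpoints in different components.
E-F (3): add — endpoints in different components.
B-E (5): add — endpoints in different components.
C-F (6): add — endpoints in different components.
MST edge set: {D-E, A-F, E-F, B-E, C-F}.
Of the listed edges, {E-F, B-E} are in the MST → 2.

2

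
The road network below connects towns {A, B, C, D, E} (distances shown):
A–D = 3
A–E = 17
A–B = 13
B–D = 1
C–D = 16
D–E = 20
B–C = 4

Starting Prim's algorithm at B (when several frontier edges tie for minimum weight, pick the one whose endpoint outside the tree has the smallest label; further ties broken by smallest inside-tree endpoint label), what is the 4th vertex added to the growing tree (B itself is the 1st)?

Grow the tree from B using Prim:
Step 1: cheapest edge leaving the tree is B–D (1); add D.
Step 2: cheapest edge leaving the tree is A–D (3); add A.
Step 3: cheapest edge leaving the tree is B–C (4); add C.
Step 4: cheapest edge leaving the tree is A–E (17); add E.
Vertex order: B, D, A, C, E. The 4th vertex is C.

C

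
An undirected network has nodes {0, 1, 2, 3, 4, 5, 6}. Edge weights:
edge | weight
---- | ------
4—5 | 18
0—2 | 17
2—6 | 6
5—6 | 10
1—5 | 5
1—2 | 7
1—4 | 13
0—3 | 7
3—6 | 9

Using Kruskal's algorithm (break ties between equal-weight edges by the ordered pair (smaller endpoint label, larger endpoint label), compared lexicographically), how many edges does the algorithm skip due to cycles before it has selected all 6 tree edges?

Kruskal's algorithm — process edges by increasing weight (ties by edge label):
1—5 (5): add — endpoints in different components.
2—6 (6): add — endpoints in different components.
0—3 (7): add — endpoints in different components.
1—2 (7): add — endpoints in different components.
3—6 (9): add — endpoints in different components.
5—6 (10): skip — 5 and 6 already connected.
1—4 (13): add — endpoints in different components.
Edges rejected before the tree was complete: 1.

1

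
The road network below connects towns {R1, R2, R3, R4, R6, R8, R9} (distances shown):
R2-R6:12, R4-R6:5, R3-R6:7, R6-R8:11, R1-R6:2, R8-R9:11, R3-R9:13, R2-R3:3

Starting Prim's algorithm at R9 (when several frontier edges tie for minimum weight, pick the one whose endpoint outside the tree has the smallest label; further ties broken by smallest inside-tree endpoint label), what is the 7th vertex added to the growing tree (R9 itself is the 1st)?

Prim's algorithm from R9:
Step 1: frontier [R8-R9 11, R3-R9 13] → take R8-R9 (11); add R8.
Step 2: frontier [R6-R8 11, R3-R9 13] → take R6-R8 (11); add R6.
Step 3: frontier [R1-R6 2, R4-R6 5, R3-R6 7, R2-R6 12, R3-R9 13] → take R1-R6 (2); add R1.
Step 4: frontier [R4-R6 5, R3-R6 7, R2-R6 12, R3-R9 13] → take R4-R6 (5); add R4.
Step 5: frontier [R3-R6 7, R2-R6 12, R3-R9 13] → take R3-R6 (7); add R3.
Step 6: frontier [R2-R3 3, R2-R6 12] → take R2-R3 (3); add R2.
Vertex order: R9, R8, R6, R1, R4, R3, R2. The 7th vertex is R2.

R2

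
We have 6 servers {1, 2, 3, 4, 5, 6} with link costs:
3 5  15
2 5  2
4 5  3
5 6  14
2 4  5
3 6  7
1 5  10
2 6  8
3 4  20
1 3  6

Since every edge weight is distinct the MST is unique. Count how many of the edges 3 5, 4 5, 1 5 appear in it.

1

Sort edges by weight, then run Kruskal:
2 5 (2): add. Components now {1} {2,5} {3} {4} {6}
4 5 (3): add. Components now {1} {2,4,5} {3} {6}
2 4 (5): skip — 2 and 4 already connected.
1 3 (6): add. Components now {1,3} {2,4,5} {6}
3 6 (7): add. Components now {1,3,6} {2,4,5}
2 6 (8): add. Components now {1,2,3,4,5,6}
MST edge set: {2 5, 4 5, 1 3, 3 6, 2 6}.
Of the listed edges, {4 5} are in the MST → 1.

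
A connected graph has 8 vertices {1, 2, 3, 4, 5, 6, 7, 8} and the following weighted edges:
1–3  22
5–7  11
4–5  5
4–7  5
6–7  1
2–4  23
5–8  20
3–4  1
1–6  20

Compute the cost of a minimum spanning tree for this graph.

Sort edges by weight, then run Kruskal:
3–4 (1): add — endpoints in different components.
6–7 (1): add — endpoints in different components.
4–5 (5): add — endpoints in different components.
4–7 (5): add — endpoints in different components.
5–7 (11): skip — 5 and 7 already connected.
1–6 (20): add — endpoints in different components.
5–8 (20): add — endpoints in different components.
1–3 (22): skip — 1 and 3 already connected.
2–4 (23): add — endpoints in different components.
MST edges: 3–4, 6–7, 4–5, 4–7, 1–6, 5–8, 2–4; total weight 1+1+5+5+20+20+23 = 75.

75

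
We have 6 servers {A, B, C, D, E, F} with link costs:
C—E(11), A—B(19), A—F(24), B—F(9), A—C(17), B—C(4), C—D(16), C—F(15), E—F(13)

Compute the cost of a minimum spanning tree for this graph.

Sort edges by weight, then run Kruskal:
B—C (4): add. Components now {A} {B,C} {D} {E} {F}
B—F (9): add. Components now {A} {B,C,F} {D} {E}
C—E (11): add. Components now {A} {B,C,E,F} {D}
E—F (13): skip — E and F already connected.
C—F (15): skip — C and F already connected.
C—D (16): add. Components now {A} {B,C,D,E,F}
A—C (17): add. Components now {A,B,C,D,E,F}
MST edges: B—C, B—F, C—E, C—D, A—C; total weight 4+9+11+16+17 = 57.

57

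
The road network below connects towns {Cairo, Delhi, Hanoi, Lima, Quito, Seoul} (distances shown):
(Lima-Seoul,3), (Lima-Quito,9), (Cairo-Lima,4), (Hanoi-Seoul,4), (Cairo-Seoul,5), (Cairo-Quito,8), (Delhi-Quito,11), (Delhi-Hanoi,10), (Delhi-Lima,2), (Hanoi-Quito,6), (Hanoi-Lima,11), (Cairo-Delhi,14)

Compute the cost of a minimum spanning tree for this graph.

19

Sort edges by weight, then run Kruskal:
Delhi-Lima (2): add. Components now {Delhi,Lima} {Seoul} {Quito} {Hanoi} {Cairo}
Lima-Seoul (3): add. Components now {Delhi,Lima,Seoul} {Quito} {Hanoi} {Cairo}
Cairo-Lima (4): add. Components now {Cairo,Delhi,Lima,Seoul} {Quito} {Hanoi}
Hanoi-Seoul (4): add. Components now {Cairo,Delhi,Hanoi,Lima,Seoul} {Quito}
Cairo-Seoul (5): skip — Seoul and Cairo already connected.
Hanoi-Quito (6): add. Components now {Cairo,Delhi,Hanoi,Lima,Quito,Seoul}
MST edges: Delhi-Lima, Lima-Seoul, Cairo-Lima, Hanoi-Seoul, Hanoi-Quito; total weight 2+3+4+4+6 = 19.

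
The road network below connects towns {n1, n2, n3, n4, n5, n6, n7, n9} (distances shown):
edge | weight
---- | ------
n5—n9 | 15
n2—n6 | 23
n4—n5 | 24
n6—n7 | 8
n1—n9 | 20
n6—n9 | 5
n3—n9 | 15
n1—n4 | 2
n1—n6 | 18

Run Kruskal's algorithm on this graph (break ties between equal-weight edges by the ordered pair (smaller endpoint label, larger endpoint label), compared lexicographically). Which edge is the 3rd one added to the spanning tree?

n6-n7

Kruskal's algorithm — process edges by increasing weight (ties by edge label):
n1—n4 (2): add — endpoints in different components.
n6—n9 (5): add — endpoints in different components.
n6—n7 (8): add — endpoints in different components.
n3—n9 (15): add — endpoints in different components.
n5—n9 (15): add — endpoints in different components.
n1—n6 (18): add — endpoints in different components.
n1—n9 (20): skip — n9 and n1 already connected.
n2—n6 (23): add — endpoints in different components.
The 3rd edge added is n6—n7.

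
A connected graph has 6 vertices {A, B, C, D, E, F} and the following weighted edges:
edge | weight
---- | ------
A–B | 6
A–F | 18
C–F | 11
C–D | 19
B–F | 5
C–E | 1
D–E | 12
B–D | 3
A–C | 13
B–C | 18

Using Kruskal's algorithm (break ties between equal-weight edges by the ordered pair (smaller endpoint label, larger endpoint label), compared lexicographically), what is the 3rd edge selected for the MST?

Kruskal's algorithm — process edges by increasing weight (ties by edge label):
C–E (1): add — endpoints in different components.
B–D (3): add — endpoints in different components.
B–F (5): add — endpoints in different components.
A–B (6): add — endpoints in different components.
C–F (11): add — endpoints in different components.
The 3rd edge added is B–F.

B-F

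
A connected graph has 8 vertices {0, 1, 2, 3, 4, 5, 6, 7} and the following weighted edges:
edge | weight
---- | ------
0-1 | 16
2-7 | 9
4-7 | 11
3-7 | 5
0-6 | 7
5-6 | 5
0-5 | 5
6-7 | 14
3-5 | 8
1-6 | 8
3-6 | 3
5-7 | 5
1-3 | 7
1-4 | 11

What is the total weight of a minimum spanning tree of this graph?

Prim's algorithm from 0:
Step 1: cheapest edge leaving the tree is 0-5 (5); add 5.
Step 2: cheapest edge leaving the tree is 5-6 (5); add 6.
Step 3: cheapest edge leaving the tree is 3-6 (3); add 3.
Step 4: cheapest edge leaving the tree is 3-7 (5); add 7.
Step 5: cheapest edge leaving the tree is 1-3 (7); add 1.
Step 6: cheapest edge leaving the tree is 2-7 (9); add 2.
Step 7: cheapest edge leaving the tree is 1-4 (11); add 4.
MST edges: 0-5, 5-6, 3-6, 3-7, 1-3, 2-7, 1-4; total weight 5+5+3+5+7+9+11 = 45.

45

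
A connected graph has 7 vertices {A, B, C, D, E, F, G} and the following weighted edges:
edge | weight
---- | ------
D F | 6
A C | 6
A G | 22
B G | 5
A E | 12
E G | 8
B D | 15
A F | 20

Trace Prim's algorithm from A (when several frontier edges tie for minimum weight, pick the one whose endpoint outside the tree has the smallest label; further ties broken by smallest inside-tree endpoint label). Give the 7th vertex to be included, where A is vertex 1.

F

Prim, starting at A.
Step 1: cheapest edge leaving the tree is A C (6); add C.
Step 2: cheapest edge leaving the tree is A E (12); add E.
Step 3: cheapest edge leaving the tree is E G (8); add G.
Step 4: cheapest edge leaving the tree is B G (5); add B.
Step 5: cheapest edge leaving the tree is B D (15); add D.
Step 6: cheapest edge leaving the tree is D F (6); add F.
Vertex order: A, C, E, G, B, D, F. The 7th vertex is F.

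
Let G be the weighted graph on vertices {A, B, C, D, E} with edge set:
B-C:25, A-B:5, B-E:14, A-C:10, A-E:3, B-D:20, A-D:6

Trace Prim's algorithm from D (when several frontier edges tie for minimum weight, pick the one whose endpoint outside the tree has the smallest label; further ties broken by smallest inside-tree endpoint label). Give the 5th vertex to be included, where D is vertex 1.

C

Prim, starting at D.
Step 1: frontier [A-D 6, B-D 20] → take A-D (6); add A.
Step 2: frontier [A-E 3, A-B 5, A-C 10, B-D 20] → take A-E (3); add E.
Step 3: frontier [A-B 5, A-C 10, B-D 20, B-E 14] → take A-B (5); add B.
Step 4: frontier [A-C 10, B-C 25] → take A-C (10); add C.
Vertex order: D, A, E, B, C. The 5th vertex is C.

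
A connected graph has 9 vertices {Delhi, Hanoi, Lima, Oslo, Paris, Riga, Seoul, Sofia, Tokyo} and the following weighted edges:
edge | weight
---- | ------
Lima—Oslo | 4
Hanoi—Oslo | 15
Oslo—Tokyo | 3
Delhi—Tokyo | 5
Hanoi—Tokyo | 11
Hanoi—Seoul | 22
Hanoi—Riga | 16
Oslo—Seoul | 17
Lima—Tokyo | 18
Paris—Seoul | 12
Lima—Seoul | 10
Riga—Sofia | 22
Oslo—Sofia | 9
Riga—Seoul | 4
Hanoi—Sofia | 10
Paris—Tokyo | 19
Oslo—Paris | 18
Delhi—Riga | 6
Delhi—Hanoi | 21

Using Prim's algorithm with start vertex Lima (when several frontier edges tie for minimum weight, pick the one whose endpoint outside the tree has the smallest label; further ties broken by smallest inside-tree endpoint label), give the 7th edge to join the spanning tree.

Prim, starting at Lima.
Step 1: cheapest edge leaving the tree is Lima—Oslo (4); add Oslo.
Step 2: cheapest edge leaving the tree is Oslo—Tokyo (3); add Tokyo.
Step 3: cheapest edge leaving the tree is Delhi—Tokyo (5); add Delhi.
Step 4: cheapest edge leaving the tree is Delhi—Riga (6); add Riga.
Step 5: cheapest edge leaving the tree is Riga—Seoul (4); add Seoul.
Step 6: cheapest edge leaving the tree is Oslo—Sofia (9); add Sofia.
Step 7: cheapest edge leaving the tree is Hanoi—Sofia (10); add Hanoi.
Step 8: cheapest edge leaving the tree is Paris—Seoul (12); add Paris.
The 7th edge added is Hanoi—Sofia.

Hanoi-Sofia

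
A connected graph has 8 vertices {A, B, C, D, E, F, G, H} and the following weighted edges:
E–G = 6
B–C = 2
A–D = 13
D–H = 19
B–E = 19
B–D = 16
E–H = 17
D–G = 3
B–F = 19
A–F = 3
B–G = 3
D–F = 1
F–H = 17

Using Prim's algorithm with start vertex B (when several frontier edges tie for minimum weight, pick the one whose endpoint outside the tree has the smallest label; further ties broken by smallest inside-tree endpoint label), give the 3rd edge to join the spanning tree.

Grow the tree from B using Prim:
Step 1: cheapest edge leaving the tree is B–C (2); add C.
Step 2: cheapest edge leaving the tree is B–G (3); add G.
Step 3: cheapest edge leaving the tree is D–G (3); add D.
Step 4: cheapest edge leaving the tree is D–F (1); add F.
Step 5: cheapest edge leaving the tree is A–F (3); add A.
Step 6: cheapest edge leaving the tree is E–G (6); add E.
Step 7: cheapest edge leaving the tree is E–H (17); add H.
The 3rd edge added is D–G.

D-G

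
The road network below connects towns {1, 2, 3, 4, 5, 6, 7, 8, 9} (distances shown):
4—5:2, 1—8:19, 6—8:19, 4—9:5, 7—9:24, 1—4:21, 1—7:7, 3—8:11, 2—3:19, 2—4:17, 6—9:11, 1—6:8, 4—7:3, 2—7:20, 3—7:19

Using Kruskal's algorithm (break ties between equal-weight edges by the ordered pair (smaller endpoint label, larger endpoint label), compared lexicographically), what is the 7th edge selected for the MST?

Kruskal: consider edges lightest-first.
4—5 (2): add — endpoints in different components.
4—7 (3): add — endpoints in different components.
4—9 (5): add — endpoints in different components.
1—7 (7): add — endpoints in different components.
1—6 (8): add — endpoints in different components.
3—8 (11): add — endpoints in different components.
6—9 (11): skip — 6 and 9 already connected.
2—4 (17): add — endpoints in different components.
1—8 (19): add — endpoints in different components.
The 7th edge added is 2—4.

2-4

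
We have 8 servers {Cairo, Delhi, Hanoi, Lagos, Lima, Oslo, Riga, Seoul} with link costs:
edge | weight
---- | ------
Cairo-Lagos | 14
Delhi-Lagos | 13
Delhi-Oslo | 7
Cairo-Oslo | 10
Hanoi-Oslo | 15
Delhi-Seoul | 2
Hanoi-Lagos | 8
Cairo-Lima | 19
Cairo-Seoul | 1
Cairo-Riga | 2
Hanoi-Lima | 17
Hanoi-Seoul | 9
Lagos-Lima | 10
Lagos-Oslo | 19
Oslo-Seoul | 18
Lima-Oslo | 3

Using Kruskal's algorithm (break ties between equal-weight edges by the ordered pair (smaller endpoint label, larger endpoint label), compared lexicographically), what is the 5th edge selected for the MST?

Kruskal: consider edges lightest-first.
Cairo-Seoul (1): add — endpoints in different components.
Cairo-Riga (2): add — endpoints in different components.
Delhi-Seoul (2): add — endpoints in different components.
Lima-Oslo (3): add — endpoints in different components.
Delhi-Oslo (7): add — endpoints in different components.
Hanoi-Lagos (8): add — endpoints in different components.
Hanoi-Seoul (9): add — endpoints in different components.
The 5th edge added is Delhi-Oslo.

Delhi-Oslo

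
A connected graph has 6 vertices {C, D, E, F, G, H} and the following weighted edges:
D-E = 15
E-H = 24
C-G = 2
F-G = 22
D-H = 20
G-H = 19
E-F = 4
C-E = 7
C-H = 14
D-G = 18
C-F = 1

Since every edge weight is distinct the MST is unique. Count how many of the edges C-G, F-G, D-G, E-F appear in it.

2

Sort edges by weight, then run Kruskal:
C-F (1): add — endpoints in different components.
C-G (2): add — endpoints in different components.
E-F (4): add — endpoints in different components.
C-E (7): skip — C and E already connected.
C-H (14): add — endpoints in different components.
D-E (15): add — endpoints in different components.
MST edge set: {C-F, C-G, E-F, C-H, D-E}.
Of the listed edges, {C-G, E-F} are in the MST → 2.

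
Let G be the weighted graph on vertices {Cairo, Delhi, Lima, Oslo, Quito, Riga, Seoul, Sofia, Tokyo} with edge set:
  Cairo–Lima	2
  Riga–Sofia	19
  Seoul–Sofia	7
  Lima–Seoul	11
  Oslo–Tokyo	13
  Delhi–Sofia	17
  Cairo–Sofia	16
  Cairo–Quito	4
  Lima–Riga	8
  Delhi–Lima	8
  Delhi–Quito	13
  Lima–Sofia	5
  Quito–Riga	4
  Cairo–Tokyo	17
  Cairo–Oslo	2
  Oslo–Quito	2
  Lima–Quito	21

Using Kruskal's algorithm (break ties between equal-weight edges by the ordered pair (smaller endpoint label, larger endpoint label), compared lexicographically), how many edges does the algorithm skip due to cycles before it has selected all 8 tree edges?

4

Kruskal: consider edges lightest-first.
Cairo–Lima (2): add — endpoints in different components.
Cairo–Oslo (2): add — endpoints in different components.
Oslo–Quito (2): add — endpoints in different components.
Cairo–Quito (4): skip — Cairo and Quito already connected.
Quito–Riga (4): add — endpoints in different components.
Lima–Sofia (5): add — endpoints in different components.
Seoul–Sofia (7): add — endpoints in different components.
Delhi–Lima (8): add — endpoints in different components.
Lima–Riga (8): skip — Lima and Riga already connected.
Lima–Seoul (11): skip — Seoul and Lima already connected.
Delhi–Quito (13): skip — Delhi and Quito already connected.
Oslo–Tokyo (13): add — endpoints in different components.
Edges rejected before the tree was complete: 4.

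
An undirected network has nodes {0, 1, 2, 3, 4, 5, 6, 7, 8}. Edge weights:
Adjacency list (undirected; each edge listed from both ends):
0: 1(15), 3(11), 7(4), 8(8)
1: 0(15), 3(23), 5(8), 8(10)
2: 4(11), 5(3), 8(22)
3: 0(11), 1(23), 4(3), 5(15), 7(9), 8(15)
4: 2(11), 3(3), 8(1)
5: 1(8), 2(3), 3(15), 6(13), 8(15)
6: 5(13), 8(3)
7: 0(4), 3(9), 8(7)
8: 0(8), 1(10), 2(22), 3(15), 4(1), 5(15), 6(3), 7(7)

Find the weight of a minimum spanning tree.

Kruskal: consider edges lightest-first.
4-8 (1): add — endpoints in different components.
2-5 (3): add — endpoints in different components.
3-4 (3): add — endpoints in different components.
6-8 (3): add — endpoints in different components.
0-7 (4): add — endpoints in different components.
7-8 (7): add — endpoints in different components.
0-8 (8): skip — 0 and 8 already connected.
1-5 (8): add — endpoints in different components.
3-7 (9): skip — 3 and 7 already connected.
1-8 (10): add — endpoints in different components.
MST edges: 4-8, 2-5, 3-4, 6-8, 0-7, 7-8, 1-5, 1-8; total weight 1+3+3+3+4+7+8+10 = 39.

39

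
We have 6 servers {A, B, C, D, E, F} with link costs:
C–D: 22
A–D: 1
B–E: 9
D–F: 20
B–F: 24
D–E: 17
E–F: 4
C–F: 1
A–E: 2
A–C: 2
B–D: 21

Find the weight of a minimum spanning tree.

15

Sort edges by weight, then run Kruskal:
A–D (1): add — endpoints in different components.
C–F (1): add — endpoints in different components.
A–C (2): add — endpoints in different components.
A–E (2): add — endpoints in different components.
E–F (4): skip — E and F already connected.
B–E (9): add — endpoints in different components.
MST edges: A–D, C–F, A–C, A–E, B–E; total weight 1+1+2+2+9 = 15.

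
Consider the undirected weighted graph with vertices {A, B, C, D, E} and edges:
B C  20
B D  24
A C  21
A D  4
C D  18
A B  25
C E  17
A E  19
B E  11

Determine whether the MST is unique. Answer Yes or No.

Yes

Kruskal's algorithm — process edges by increasing weight (ties by edge label):
A D (4): add. Components now {A,D} {B} {C} {E}
B E (11): add. Components now {A,D} {B,E} {C}
C E (17): add. Components now {A,D} {B,C,E}
C D (18): add. Components now {A,B,C,D,E}
Every non-tree edge has weight strictly greater than the heaviest edge on the tree path between its endpoints, so the MST is unique.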